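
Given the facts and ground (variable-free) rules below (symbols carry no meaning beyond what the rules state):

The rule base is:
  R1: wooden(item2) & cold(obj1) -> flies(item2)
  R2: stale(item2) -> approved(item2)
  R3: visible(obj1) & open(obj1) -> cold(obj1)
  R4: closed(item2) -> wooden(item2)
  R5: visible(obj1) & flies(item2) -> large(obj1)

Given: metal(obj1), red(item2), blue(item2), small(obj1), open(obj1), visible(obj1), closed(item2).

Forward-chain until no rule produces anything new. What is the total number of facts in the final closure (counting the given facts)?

Round 1 fires R3, R4, giving cold(obj1), wooden(item2).
Round 2 fires R1, giving flies(item2).
Round 3 fires R5, giving large(obj1).
Closure: {blue(item2), closed(item2), cold(obj1), flies(item2), large(obj1), metal(obj1), open(obj1), red(item2), small(obj1), visible(obj1), wooden(item2)} — 11 facts.

11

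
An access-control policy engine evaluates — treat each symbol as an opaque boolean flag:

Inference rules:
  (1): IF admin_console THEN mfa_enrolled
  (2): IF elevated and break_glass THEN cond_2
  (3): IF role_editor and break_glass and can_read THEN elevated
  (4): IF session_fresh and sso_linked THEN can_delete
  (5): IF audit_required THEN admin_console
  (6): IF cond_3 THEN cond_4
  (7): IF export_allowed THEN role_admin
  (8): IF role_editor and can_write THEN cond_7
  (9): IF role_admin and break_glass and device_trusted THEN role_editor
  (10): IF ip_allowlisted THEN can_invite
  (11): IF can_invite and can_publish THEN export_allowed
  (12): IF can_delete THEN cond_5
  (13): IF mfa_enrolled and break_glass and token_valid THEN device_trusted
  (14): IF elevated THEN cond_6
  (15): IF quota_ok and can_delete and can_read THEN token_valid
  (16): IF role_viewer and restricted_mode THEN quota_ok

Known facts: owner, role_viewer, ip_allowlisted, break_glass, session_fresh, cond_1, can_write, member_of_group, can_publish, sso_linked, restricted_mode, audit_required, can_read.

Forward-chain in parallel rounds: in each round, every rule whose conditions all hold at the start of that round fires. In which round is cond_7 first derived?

Round 1 fires (4), (5), (10), (16), giving can_delete, admin_console, can_invite, quota_ok.
Round 2 fires (1), (11), (12), (15), giving mfa_enrolled, export_allowed, cond_5, token_valid.
Round 3 fires (7), (13), giving role_admin, device_trusted.
Round 4 fires (9), giving role_editor.
Round 5 fires (3), (8), giving elevated, cond_7.
cond_7 first appears in round 5.

5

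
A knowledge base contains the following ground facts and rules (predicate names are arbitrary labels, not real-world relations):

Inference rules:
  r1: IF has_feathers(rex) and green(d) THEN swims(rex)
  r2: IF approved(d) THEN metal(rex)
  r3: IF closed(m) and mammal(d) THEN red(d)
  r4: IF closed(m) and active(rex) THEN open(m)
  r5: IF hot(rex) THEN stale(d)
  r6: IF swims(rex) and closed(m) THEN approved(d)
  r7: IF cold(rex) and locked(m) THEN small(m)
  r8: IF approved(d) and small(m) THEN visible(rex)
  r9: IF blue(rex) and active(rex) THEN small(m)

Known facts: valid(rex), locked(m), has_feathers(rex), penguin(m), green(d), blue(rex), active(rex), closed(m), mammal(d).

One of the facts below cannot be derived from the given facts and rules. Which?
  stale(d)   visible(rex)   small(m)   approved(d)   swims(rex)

Round 1 fires r1, r3, r4, r9, giving swims(rex), red(d), open(m), small(m).
Round 2 fires r6, giving approved(d).
Round 3 fires r2, r8, giving metal(rex), visible(rex).
Derived: small(m) (round 1), swims(rex) (round 1), approved(d) (round 2), visible(rex) (round 3). stale(d) never appears in any round.

stale(d)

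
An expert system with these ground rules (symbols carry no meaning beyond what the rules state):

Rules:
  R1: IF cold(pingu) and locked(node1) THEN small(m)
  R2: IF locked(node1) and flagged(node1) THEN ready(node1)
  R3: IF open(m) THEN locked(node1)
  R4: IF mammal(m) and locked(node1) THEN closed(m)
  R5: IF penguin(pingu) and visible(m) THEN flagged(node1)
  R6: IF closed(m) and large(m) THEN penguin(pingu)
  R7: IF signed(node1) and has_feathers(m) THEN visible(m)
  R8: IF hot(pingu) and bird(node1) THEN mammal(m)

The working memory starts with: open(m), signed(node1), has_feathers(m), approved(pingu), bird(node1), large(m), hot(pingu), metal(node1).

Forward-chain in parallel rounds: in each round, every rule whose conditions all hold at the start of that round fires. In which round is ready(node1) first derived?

5

Round 1: R3 [IF open(m) THEN locked(node1)]; R7 [IF signed(node1) and has_feathers(m) THEN visible(m)]; R8 [IF hot(pingu) and bird(node1) THEN mammal(m)]. New: locked(node1), visible(m), mammal(m).
Round 2: R4 [IF mammal(m) and locked(node1) THEN closed(m)]. New: closed(m).
Round 3: R6 [IF closed(m) and large(m) THEN penguin(pingu)]. New: penguin(pingu).
Round 4: R5 [IF penguin(pingu) and visible(m) THEN flagged(node1)]. New: flagged(node1).
Round 5: R2 [IF locked(node1) and flagged(node1) THEN ready(node1)]. New: ready(node1).
ready(node1) first appears in round 5.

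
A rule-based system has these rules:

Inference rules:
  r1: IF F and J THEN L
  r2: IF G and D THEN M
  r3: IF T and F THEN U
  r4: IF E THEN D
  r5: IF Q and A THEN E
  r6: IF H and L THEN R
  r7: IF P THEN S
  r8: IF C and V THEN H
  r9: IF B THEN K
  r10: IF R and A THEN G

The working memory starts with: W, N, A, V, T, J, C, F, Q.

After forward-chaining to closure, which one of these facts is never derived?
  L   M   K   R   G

K

Round 1 — r1, r3, r5, r8, derive L, U, E, H.
Round 2 — r4, r6, derive D, R.
Round 3 — r10, derive G.
Round 4 — r2, derive M.
Derived: G (round 3), M (round 4), L (round 1), R (round 2). K never appears in any round.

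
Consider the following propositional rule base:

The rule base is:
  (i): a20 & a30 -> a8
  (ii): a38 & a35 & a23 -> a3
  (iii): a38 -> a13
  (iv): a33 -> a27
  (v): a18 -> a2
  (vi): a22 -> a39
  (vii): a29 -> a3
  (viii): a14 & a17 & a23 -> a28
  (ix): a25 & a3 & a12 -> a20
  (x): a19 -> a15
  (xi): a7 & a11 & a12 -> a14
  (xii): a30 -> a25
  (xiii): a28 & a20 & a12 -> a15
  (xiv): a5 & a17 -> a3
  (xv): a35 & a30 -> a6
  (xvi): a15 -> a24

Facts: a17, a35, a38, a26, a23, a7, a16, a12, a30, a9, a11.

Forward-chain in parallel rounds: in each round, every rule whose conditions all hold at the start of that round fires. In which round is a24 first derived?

Round 1 fires (ii), (iii), (xi), (xii), (xv), giving a3, a13, a14, a25, a6.
Round 2 fires (viii), (ix), giving a28, a20.
Round 3 fires (i), (xiii), giving a8, a15.
Round 4 fires (xvi), giving a24.
a24 first appears in round 4.

4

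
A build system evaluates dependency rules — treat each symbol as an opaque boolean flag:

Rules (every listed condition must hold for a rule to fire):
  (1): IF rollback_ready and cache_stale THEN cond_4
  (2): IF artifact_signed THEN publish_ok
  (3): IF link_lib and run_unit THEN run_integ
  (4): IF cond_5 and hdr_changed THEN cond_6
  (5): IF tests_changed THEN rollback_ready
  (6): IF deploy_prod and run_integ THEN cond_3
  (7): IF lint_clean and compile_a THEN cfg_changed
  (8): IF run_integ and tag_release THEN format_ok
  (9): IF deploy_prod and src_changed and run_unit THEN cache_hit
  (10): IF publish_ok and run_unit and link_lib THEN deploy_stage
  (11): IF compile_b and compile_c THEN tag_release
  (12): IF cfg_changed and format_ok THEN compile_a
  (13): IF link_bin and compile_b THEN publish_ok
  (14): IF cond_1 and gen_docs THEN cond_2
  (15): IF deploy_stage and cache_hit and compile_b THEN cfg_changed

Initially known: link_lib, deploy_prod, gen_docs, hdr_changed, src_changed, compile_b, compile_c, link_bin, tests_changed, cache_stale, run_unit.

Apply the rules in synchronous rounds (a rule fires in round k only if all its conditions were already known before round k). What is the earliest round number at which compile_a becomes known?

4

Round 1: (3) [IF link_lib and run_unit THEN run_integ]; (5) [IF tests_changed THEN rollback_ready]; (9) [IF deploy_prod and src_changed and run_unit THEN cache_hit]; (11) [IF compile_b and compile_c THEN tag_release]; (13) [IF link_bin and compile_b THEN publish_ok]. Adds run_integ, rollback_ready, cache_hit, tag_release, publish_ok.
Round 2: (1) [IF rollback_ready and cache_stale THEN cond_4]; (6) [IF deploy_prod and run_integ THEN cond_3]; (8) [IF run_integ and tag_release THEN format_ok]; (10) [IF publish_ok and run_unit and link_lib THEN deploy_stage]. Adds cond_4, cond_3, format_ok, deploy_stage.
Round 3: (15) [IF deploy_stage and cache_hit and compile_b THEN cfg_changed]. Adds cfg_changed.
Round 4: (12) [IF cfg_changed and format_ok THEN compile_a]. Adds compile_a.
compile_a first appears in round 4.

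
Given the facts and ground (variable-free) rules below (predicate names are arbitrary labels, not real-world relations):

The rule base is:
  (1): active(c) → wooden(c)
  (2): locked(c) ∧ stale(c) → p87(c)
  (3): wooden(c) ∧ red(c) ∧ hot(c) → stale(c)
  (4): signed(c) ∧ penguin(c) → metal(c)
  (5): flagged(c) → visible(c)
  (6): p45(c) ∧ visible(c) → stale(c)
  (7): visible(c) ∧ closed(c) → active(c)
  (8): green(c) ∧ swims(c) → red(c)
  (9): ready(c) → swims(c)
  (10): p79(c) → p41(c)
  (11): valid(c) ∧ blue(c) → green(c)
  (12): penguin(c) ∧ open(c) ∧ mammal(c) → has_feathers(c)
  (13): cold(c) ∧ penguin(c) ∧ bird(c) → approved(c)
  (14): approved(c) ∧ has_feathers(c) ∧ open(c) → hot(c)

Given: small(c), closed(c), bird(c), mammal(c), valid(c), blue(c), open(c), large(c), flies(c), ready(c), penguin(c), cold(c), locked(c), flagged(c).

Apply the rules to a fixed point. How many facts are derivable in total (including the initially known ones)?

Round 1 fires (5), (9), (11), (12), (13), giving visible(c), swims(c), green(c), has_feathers(c), approved(c).
Round 2 fires (7), (8), (14), giving active(c), red(c), hot(c).
Round 3 fires (1), giving wooden(c).
Round 4 fires (3), giving stale(c).
Round 5 fires (2), giving p87(c).
Closure: {active(c), approved(c), bird(c), blue(c), closed(c), cold(c), flagged(c), flies(c), green(c), has_feathers(c), hot(c), large(c), locked(c), mammal(c), open(c), p87(c), penguin(c), ready(c), red(c), small(c), stale(c), swims(c), valid(c), visible(c), wooden(c)} — 25 facts.

25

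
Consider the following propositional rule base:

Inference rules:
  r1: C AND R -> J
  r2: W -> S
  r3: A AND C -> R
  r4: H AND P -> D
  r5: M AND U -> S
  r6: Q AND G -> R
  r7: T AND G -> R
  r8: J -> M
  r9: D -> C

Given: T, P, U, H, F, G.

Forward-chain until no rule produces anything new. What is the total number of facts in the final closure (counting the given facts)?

12

[1] r4 [H AND P -> D]; r7 [T AND G -> R]. ⇒ new: D, R.
[2] r9 [D -> C]. ⇒ new: C.
[3] r1 [C AND R -> J]. ⇒ new: J.
[4] r8 [J -> M]. ⇒ new: M.
[5] r5 [M AND U -> S]. ⇒ new: S.
Closure: {C, D, F, G, H, J, M, P, R, S, T, U} — 12 facts.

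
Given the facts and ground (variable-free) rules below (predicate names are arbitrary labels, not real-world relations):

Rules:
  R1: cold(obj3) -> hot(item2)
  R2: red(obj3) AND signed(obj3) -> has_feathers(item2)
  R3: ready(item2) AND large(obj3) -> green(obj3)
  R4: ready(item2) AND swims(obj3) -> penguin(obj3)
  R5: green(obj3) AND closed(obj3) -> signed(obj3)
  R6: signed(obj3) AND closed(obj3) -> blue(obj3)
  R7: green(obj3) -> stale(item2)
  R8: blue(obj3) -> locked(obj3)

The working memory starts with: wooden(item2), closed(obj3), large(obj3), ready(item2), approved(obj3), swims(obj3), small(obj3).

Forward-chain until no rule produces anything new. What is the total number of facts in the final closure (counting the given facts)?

Round 1: R3 [ready(item2) AND large(obj3) -> green(obj3)]; R4 [ready(item2) AND swims(obj3) -> penguin(obj3)]. Adds green(obj3), penguin(obj3).
Round 2: R5 [green(obj3) AND closed(obj3) -> signed(obj3)]; R7 [green(obj3) -> stale(item2)]. Adds signed(obj3), stale(item2).
Round 3: R6 [signed(obj3) AND closed(obj3) -> blue(obj3)]. Adds blue(obj3).
Round 4: R8 [blue(obj3) -> locked(obj3)]. Adds locked(obj3).
Closure: {approved(obj3), blue(obj3), closed(obj3), green(obj3), large(obj3), locked(obj3), penguin(obj3), ready(item2), signed(obj3), small(obj3), stale(item2), swims(obj3), wooden(item2)} — 13 facts.

13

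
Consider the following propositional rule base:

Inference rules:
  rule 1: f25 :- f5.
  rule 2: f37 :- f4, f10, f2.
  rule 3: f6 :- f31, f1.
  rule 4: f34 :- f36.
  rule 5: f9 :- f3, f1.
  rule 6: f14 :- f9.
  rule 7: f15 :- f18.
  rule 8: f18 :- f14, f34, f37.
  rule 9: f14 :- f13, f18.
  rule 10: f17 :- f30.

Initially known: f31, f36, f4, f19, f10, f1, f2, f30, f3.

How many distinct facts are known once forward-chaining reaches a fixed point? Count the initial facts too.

17

Round 1 fires rule 2, rule 3, rule 4, rule 5, rule 10, giving f37, f6, f34, f9, f17.
Round 2 fires rule 6, giving f14.
Round 3 fires rule 8, giving f18.
Round 4 fires rule 7, giving f15.
Closure: {f1, f10, f14, f15, f17, f18, f19, f2, f3, f30, f31, f34, f36, f37, f4, f6, f9} — 17 facts.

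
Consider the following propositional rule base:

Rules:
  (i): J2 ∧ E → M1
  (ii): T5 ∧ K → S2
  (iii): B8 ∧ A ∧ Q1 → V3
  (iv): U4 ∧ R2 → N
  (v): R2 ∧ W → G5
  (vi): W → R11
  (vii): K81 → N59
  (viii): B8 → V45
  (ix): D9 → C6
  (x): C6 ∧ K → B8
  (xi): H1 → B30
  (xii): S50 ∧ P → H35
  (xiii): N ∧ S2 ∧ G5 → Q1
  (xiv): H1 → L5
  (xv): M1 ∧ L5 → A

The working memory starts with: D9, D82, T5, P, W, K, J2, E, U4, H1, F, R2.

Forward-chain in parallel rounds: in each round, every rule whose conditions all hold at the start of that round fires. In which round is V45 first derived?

Round 1 fires (i), (ii), (iv), (v), (vi), (ix), (xi), (xiv), giving M1, S2, N, G5, R11, C6, B30, L5.
Round 2 fires (x), (xiii), (xv), giving B8, Q1, A.
Round 3 fires (iii), (viii), giving V3, V45.
V45 first appears in round 3.

3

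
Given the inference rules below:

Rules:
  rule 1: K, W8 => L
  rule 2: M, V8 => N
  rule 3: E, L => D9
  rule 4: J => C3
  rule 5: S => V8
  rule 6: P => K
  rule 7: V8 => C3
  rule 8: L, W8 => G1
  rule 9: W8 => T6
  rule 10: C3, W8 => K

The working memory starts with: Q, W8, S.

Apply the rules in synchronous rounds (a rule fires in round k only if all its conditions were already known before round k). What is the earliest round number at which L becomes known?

4

Round 1 fires rule 5, rule 9, giving V8, T6.
Round 2 fires rule 7, giving C3.
Round 3 fires rule 10, giving K.
Round 4 fires rule 1, giving L.
L first appears in round 4.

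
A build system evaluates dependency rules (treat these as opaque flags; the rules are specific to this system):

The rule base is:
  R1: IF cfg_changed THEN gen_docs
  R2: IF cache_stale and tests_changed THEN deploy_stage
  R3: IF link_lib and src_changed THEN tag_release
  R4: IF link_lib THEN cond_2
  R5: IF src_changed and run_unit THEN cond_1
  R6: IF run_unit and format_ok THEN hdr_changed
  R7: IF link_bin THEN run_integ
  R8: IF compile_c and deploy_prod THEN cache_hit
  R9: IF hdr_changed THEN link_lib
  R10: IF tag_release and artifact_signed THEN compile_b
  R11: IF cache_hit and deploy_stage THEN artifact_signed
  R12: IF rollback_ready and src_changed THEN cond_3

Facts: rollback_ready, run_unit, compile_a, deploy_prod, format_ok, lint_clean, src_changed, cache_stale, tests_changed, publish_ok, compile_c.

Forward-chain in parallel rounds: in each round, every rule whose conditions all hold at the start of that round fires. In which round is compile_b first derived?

Round 1 — R2, R5, R6, R8, R12, derive deploy_stage, cond_1, hdr_changed, cache_hit, cond_3.
Round 2 — R9, R11, derive link_lib, artifact_signed.
Round 3 — R3, R4, derive tag_release, cond_2.
Round 4 — R10, derive compile_b.
compile_b first appears in round 4.

4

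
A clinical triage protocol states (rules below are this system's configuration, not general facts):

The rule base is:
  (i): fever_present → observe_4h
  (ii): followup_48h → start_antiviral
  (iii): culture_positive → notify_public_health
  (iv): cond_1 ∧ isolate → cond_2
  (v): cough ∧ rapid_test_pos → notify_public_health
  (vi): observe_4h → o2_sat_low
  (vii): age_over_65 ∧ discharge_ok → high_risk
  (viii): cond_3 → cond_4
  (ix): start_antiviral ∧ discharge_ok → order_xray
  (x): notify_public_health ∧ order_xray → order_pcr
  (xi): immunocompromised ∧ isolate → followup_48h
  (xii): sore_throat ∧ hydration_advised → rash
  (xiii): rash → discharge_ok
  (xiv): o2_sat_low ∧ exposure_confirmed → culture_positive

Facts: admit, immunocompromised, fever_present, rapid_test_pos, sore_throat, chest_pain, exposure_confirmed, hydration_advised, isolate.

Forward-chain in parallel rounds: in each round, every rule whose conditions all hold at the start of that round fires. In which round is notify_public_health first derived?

Round 1 — (i), (xi), (xii), derive observe_4h, followup_48h, rash.
Round 2 — (ii), (vi), (xiii), derive start_antiviral, o2_sat_low, discharge_ok.
Round 3 — (ix), (xiv), derive order_xray, culture_positive.
Round 4 — (iii), derive notify_public_health.
notify_public_health first appears in round 4.

4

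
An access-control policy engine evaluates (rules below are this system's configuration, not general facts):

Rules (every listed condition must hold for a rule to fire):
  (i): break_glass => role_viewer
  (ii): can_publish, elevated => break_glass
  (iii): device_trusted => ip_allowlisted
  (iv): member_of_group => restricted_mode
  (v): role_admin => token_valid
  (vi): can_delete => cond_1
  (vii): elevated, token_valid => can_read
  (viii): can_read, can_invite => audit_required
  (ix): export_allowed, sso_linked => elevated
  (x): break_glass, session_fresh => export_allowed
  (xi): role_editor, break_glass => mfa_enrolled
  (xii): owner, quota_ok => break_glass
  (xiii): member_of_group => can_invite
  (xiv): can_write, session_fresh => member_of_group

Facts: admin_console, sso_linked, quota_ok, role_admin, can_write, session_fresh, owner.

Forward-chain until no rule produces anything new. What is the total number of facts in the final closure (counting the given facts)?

Round 1 — (v), (xii), (xiv), derive token_valid, break_glass, member_of_group.
Round 2 — (i), (iv), (x), (xiii), derive role_viewer, restricted_mode, export_allowed, can_invite.
Round 3 — (ix), derive elevated.
Round 4 — (vii), derive can_read.
Round 5 — (viii), derive audit_required.
Closure: {admin_console, audit_required, break_glass, can_invite, can_read, can_write, elevated, export_allowed, member_of_group, owner, quota_ok, restricted_mode, role_admin, role_viewer, session_fresh, sso_linked, token_valid} — 17 facts.

17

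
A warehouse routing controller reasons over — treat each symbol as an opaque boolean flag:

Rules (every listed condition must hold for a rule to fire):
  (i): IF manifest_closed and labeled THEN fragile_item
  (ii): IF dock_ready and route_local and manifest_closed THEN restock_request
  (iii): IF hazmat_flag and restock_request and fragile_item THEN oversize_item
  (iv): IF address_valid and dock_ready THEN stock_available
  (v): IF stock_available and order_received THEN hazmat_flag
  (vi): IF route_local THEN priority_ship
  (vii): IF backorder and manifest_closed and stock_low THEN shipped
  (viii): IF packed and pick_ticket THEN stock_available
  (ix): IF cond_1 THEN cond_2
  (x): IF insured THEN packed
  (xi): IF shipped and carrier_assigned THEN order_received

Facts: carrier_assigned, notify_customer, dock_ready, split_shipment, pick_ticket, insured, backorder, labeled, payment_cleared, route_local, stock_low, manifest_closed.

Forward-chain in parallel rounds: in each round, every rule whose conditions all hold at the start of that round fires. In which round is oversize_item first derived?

4

[1] (i) [IF manifest_closed and labeled THEN fragile_item]; (ii) [IF dock_ready and route_local and manifest_closed THEN restock_request]; (vi) [IF route_local THEN priority_ship]; (vii) [IF backorder and manifest_closed and stock_low THEN shipped]; (x) [IF insured THEN packed]. ⇒ new: fragile_item, restock_request, priority_ship, shipped, packed.
[2] (viii) [IF packed and pick_ticket THEN stock_available]; (xi) [IF shipped and carrier_assigned THEN order_received]. ⇒ new: stock_available, order_received.
[3] (v) [IF stock_available and order_received THEN hazmat_flag]. ⇒ new: hazmat_flag.
[4] (iii) [IF hazmat_flag and restock_request and fragile_item THEN oversize_item]. ⇒ new: oversize_item.
oversize_item first appears in round 4.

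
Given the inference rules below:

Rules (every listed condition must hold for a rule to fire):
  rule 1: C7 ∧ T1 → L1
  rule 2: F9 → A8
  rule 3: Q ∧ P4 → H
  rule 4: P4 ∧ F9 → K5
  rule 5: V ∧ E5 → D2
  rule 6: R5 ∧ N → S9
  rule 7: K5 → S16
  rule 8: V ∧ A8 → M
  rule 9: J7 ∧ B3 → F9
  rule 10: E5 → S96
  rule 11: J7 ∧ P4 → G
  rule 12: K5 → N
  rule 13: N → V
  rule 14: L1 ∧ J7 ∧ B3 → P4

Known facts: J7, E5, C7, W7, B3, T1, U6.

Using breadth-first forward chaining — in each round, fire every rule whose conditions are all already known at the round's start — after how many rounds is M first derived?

Round 1: rule 1 [C7 ∧ T1 → L1]; rule 9 [J7 ∧ B3 → F9]; rule 10 [E5 → S96]. New: L1, F9, S96.
Round 2: rule 2 [F9 → A8]; rule 14 [L1 ∧ J7 ∧ B3 → P4]. New: A8, P4.
Round 3: rule 4 [P4 ∧ F9 → K5]; rule 11 [J7 ∧ P4 → G]. New: K5, G.
Round 4: rule 7 [K5 → S16]; rule 12 [K5 → N]. New: S16, N.
Round 5: rule 13 [N → V]. New: V.
Round 6: rule 5 [V ∧ E5 → D2]; rule 8 [V ∧ A8 → M]. New: D2, M.
M first appears in round 6.

6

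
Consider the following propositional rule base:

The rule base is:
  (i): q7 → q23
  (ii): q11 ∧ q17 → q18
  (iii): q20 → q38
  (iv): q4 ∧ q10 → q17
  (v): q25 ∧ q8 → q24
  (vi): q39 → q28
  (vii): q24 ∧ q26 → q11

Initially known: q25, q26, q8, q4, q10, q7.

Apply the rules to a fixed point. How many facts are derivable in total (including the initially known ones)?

11

Round 1: (i) [q7 → q23]; (iv) [q4 ∧ q10 → q17]; (v) [q25 ∧ q8 → q24]. New: q23, q17, q24.
Round 2: (vii) [q24 ∧ q26 → q11]. New: q11.
Round 3: (ii) [q11 ∧ q17 → q18]. New: q18.
Closure: {q10, q11, q17, q18, q23, q24, q25, q26, q4, q7, q8} — 11 facts.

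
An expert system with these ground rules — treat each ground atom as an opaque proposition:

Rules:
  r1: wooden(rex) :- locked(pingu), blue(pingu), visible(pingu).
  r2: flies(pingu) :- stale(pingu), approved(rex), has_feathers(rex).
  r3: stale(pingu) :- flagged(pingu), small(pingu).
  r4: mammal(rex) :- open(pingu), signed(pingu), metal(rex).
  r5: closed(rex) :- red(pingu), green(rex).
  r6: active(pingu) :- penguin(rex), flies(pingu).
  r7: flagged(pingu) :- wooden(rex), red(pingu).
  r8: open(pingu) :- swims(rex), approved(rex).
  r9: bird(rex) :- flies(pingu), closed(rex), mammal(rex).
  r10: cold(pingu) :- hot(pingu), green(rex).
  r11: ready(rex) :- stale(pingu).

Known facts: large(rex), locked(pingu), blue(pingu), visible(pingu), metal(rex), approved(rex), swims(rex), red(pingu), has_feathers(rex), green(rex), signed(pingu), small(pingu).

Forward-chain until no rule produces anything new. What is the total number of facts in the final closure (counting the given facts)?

21

[1] r1 [wooden(rex) :- locked(pingu), blue(pingu), visible(pingu).]; r5 [closed(rex) :- red(pingu), green(rex).]; r8 [open(pingu) :- swims(rex), approved(rex).]. ⇒ new: wooden(rex), closed(rex), open(pingu).
[2] r4 [mammal(rex) :- open(pingu), signed(pingu), metal(rex).]; r7 [flagged(pingu) :- wooden(rex), red(pingu).]. ⇒ new: mammal(rex), flagged(pingu).
[3] r3 [stale(pingu) :- flagged(pingu), small(pingu).]. ⇒ new: stale(pingu).
[4] r2 [flies(pingu) :- stale(pingu), approved(rex), has_feathers(rex).]; r11 [ready(rex) :- stale(pingu).]. ⇒ new: flies(pingu), ready(rex).
[5] r9 [bird(rex) :- flies(pingu), closed(rex), mammal(rex).]. ⇒ new: bird(rex).
Closure: {approved(rex), bird(rex), blue(pingu), closed(rex), flagged(pingu), flies(pingu), green(rex), has_feathers(rex), large(rex), locked(pingu), mammal(rex), metal(rex), open(pingu), ready(rex), red(pingu), signed(pingu), small(pingu), stale(pingu), swims(rex), visible(pingu), wooden(rex)} — 21 facts.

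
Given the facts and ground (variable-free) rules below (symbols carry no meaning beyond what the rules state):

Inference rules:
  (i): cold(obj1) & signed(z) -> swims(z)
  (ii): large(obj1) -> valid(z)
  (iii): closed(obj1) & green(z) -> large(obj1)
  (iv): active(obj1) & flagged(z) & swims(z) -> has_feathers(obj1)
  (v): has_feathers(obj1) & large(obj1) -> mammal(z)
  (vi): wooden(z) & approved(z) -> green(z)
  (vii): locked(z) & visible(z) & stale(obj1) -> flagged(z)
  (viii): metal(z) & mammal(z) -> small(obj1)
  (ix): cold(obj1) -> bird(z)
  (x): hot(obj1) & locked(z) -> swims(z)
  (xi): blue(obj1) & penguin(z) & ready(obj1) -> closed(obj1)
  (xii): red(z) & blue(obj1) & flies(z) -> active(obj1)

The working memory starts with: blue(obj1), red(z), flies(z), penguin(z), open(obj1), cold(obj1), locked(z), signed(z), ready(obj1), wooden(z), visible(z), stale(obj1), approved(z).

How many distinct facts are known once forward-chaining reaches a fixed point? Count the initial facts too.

23

Round 1 fires (i), (vi), (vii), (ix), (xi), (xii), giving swims(z), green(z), flagged(z), bird(z), closed(obj1), active(obj1).
Round 2 fires (iii), (iv), giving large(obj1), has_feathers(obj1).
Round 3 fires (ii), (v), giving valid(z), mammal(z).
Closure: {active(obj1), approved(z), bird(z), blue(obj1), closed(obj1), cold(obj1), flagged(z), flies(z), green(z), has_feathers(obj1), large(obj1), locked(z), mammal(z), open(obj1), penguin(z), ready(obj1), red(z), signed(z), stale(obj1), swims(z), valid(z), visible(z), wooden(z)} — 23 facts.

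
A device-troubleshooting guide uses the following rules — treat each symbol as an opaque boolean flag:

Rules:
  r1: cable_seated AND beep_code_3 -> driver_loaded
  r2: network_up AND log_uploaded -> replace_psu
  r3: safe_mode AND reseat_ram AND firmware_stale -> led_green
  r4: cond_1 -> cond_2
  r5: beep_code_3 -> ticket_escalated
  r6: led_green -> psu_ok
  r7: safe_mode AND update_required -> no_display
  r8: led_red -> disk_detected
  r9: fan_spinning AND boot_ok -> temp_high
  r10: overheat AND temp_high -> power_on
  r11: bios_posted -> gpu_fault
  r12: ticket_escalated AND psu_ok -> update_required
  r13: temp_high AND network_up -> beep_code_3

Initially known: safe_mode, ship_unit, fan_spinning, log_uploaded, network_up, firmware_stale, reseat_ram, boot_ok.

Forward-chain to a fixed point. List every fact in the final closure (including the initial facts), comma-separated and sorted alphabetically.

beep_code_3, boot_ok, fan_spinning, firmware_stale, led_green, log_uploaded, network_up, no_display, psu_ok, replace_psu, reseat_ram, safe_mode, ship_unit, temp_high, ticket_escalated, update_required

Round 1: r2 [network_up AND log_uploaded -> replace_psu]; r3 [safe_mode AND reseat_ram AND firmware_stale -> led_green]; r9 [fan_spinning AND boot_ok -> temp_high]. New: replace_psu, led_green, temp_high.
Round 2: r6 [led_green -> psu_ok]; r13 [temp_high AND network_up -> beep_code_3]. New: psu_ok, beep_code_3.
Round 3: r5 [beep_code_3 -> ticket_escalated]. New: ticket_escalated.
Round 4: r12 [ticket_escalated AND psu_ok -> update_required]. New: update_required.
Round 5: r7 [safe_mode AND update_required -> no_display]. New: no_display.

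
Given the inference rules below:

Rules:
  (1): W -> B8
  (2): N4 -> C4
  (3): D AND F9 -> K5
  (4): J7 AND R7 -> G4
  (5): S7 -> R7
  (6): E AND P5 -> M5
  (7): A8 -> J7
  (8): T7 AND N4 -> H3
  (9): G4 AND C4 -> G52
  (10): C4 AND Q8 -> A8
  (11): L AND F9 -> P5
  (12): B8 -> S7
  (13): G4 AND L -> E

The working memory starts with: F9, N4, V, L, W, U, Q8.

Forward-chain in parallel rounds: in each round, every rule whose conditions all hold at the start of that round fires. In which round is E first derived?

Round 1 fires (1), (2), (11), giving B8, C4, P5.
Round 2 fires (10), (12), giving A8, S7.
Round 3 fires (5), (7), giving R7, J7.
Round 4 fires (4), giving G4.
Round 5 fires (9), (13), giving G52, E.
E first appears in round 5.

5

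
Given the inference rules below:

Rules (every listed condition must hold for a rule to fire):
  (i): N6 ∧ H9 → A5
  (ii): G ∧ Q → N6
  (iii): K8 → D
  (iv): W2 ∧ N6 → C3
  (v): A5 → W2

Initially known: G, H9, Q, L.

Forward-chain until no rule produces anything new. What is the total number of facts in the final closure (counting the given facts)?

Round 1: (ii) [G ∧ Q → N6]. New: N6.
Round 2: (i) [N6 ∧ H9 → A5]. New: A5.
Round 3: (v) [A5 → W2]. New: W2.
Round 4: (iv) [W2 ∧ N6 → C3]. New: C3.
Closure: {A5, C3, G, H9, L, N6, Q, W2} — 8 facts.

8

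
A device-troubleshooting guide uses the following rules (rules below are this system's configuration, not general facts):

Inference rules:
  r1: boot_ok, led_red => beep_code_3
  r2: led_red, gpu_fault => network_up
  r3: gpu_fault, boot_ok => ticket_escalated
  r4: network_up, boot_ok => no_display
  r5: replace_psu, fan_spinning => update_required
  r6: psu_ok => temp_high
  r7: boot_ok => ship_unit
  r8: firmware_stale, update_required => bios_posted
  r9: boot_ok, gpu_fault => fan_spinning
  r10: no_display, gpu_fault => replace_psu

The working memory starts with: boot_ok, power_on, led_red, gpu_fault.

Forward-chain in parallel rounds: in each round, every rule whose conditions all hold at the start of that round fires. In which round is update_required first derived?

4

[1] r1 [boot_ok, led_red => beep_code_3]; r2 [led_red, gpu_fault => network_up]; r3 [gpu_fault, boot_ok => ticket_escalated]; r7 [boot_ok => ship_unit]; r9 [boot_ok, gpu_fault => fan_spinning]. ⇒ new: beep_code_3, network_up, ticket_escalated, ship_unit, fan_spinning.
[2] r4 [network_up, boot_ok => no_display]. ⇒ new: no_display.
[3] r10 [no_display, gpu_fault => replace_psu]. ⇒ new: replace_psu.
[4] r5 [replace_psu, fan_spinning => update_required]. ⇒ new: update_required.
update_required first appears in round 4.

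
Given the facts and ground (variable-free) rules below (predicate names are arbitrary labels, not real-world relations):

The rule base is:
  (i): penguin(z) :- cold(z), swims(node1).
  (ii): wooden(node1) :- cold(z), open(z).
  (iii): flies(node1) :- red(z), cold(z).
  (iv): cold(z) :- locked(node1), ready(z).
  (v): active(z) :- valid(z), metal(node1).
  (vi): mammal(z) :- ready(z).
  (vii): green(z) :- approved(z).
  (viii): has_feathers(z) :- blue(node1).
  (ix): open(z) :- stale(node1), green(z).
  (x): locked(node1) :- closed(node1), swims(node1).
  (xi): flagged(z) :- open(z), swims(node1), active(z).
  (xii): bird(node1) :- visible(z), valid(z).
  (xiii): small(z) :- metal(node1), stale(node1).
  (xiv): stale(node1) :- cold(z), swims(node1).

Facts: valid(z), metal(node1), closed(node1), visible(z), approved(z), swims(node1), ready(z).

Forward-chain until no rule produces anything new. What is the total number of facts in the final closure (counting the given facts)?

Round 1 fires (v), (vi), (vii), (x), (xii), giving active(z), mammal(z), green(z), locked(node1), bird(node1).
Round 2 fires (iv), giving cold(z).
Round 3 fires (i), (xiv), giving penguin(z), stale(node1).
Round 4 fires (ix), (xiii), giving open(z), small(z).
Round 5 fires (ii), (xi), giving wooden(node1), flagged(z).
Closure: {active(z), approved(z), bird(node1), closed(node1), cold(z), flagged(z), green(z), locked(node1), mammal(z), metal(node1), open(z), penguin(z), ready(z), small(z), stale(node1), swims(node1), valid(z), visible(z), wooden(node1)} — 19 facts.

19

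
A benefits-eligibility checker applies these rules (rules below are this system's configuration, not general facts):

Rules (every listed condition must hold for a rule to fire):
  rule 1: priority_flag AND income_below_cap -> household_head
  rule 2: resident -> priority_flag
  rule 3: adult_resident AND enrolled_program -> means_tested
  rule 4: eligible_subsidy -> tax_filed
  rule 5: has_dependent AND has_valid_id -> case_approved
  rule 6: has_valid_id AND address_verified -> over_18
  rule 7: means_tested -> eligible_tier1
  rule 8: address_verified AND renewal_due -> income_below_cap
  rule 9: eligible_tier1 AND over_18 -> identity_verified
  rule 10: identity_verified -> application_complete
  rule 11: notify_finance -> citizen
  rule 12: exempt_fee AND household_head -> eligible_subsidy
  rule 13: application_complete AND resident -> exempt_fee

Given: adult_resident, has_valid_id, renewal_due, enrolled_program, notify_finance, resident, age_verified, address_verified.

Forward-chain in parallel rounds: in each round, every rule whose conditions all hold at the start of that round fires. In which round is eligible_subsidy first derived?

6

Round 1: rule 2 [resident -> priority_flag]; rule 3 [adult_resident AND enrolled_program -> means_tested]; rule 6 [has_valid_id AND address_verified -> over_18]; rule 8 [address_verified AND renewal_due -> income_below_cap]; rule 11 [notify_finance -> citizen]. New: priority_flag, means_tested, over_18, income_below_cap, citizen.
Round 2: rule 1 [priority_flag AND income_below_cap -> household_head]; rule 7 [means_tested -> eligible_tier1]. New: household_head, eligible_tier1.
Round 3: rule 9 [eligible_tier1 AND over_18 -> identity_verified]. New: identity_verified.
Round 4: rule 10 [identity_verified -> application_complete]. New: application_complete.
Round 5: rule 13 [application_complete AND resident -> exempt_fee]. New: exempt_fee.
Round 6: rule 12 [exempt_fee AND household_head -> eligible_subsidy]. New: eligible_subsidy.
eligible_subsidy first appears in round 6.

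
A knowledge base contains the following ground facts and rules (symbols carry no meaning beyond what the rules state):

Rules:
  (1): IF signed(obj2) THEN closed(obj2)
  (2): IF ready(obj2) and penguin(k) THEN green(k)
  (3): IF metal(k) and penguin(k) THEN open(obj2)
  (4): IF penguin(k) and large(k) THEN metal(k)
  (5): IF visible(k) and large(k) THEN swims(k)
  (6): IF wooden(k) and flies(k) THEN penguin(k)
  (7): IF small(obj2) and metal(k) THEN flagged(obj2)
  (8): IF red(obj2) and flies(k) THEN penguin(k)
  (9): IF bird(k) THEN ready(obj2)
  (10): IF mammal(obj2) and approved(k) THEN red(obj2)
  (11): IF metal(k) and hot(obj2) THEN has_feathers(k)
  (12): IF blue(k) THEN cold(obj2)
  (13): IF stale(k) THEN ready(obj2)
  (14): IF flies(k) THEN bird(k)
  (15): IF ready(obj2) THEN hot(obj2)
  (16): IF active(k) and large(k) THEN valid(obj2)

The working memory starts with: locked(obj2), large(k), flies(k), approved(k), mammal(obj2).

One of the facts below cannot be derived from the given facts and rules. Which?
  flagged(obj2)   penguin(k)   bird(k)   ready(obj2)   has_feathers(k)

Round 1: (10) [IF mammal(obj2) and approved(k) THEN red(obj2)]; (14) [IF flies(k) THEN bird(k)]. Adds red(obj2), bird(k).
Round 2: (8) [IF red(obj2) and flies(k) THEN penguin(k)]; (9) [IF bird(k) THEN ready(obj2)]. Adds penguin(k), ready(obj2).
Round 3: (2) [IF ready(obj2) and penguin(k) THEN green(k)]; (4) [IF penguin(k) and large(k) THEN metal(k)]; (15) [IF ready(obj2) THEN hot(obj2)]. Adds green(k), metal(k), hot(obj2).
Round 4: (3) [IF metal(k) and penguin(k) THEN open(obj2)]; (11) [IF metal(k) and hot(obj2) THEN has_feathers(k)]. Adds open(obj2), has_feathers(k).
Derived: ready(obj2) (round 2), has_feathers(k) (round 4), penguin(k) (round 2), bird(k) (round 1). flagged(obj2) never appears in any round.

flagged(obj2)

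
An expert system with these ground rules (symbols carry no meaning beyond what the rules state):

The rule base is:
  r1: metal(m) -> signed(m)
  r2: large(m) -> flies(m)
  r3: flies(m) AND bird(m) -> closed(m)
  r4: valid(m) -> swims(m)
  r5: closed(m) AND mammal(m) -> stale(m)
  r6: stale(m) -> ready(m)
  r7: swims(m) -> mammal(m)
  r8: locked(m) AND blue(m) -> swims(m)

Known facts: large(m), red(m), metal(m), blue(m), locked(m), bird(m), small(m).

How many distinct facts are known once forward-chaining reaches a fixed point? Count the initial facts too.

Round 1: r1 [metal(m) -> signed(m)]; r2 [large(m) -> flies(m)]; r8 [locked(m) AND blue(m) -> swims(m)]. New: signed(m), flies(m), swims(m).
Round 2: r3 [flies(m) AND bird(m) -> closed(m)]; r7 [swims(m) -> mammal(m)]. New: closed(m), mammal(m).
Round 3: r5 [closed(m) AND mammal(m) -> stale(m)]. New: stale(m).
Round 4: r6 [stale(m) -> ready(m)]. New: ready(m).
Closure: {bird(m), blue(m), closed(m), flies(m), large(m), locked(m), mammal(m), metal(m), ready(m), red(m), signed(m), small(m), stale(m), swims(m)} — 14 facts.

14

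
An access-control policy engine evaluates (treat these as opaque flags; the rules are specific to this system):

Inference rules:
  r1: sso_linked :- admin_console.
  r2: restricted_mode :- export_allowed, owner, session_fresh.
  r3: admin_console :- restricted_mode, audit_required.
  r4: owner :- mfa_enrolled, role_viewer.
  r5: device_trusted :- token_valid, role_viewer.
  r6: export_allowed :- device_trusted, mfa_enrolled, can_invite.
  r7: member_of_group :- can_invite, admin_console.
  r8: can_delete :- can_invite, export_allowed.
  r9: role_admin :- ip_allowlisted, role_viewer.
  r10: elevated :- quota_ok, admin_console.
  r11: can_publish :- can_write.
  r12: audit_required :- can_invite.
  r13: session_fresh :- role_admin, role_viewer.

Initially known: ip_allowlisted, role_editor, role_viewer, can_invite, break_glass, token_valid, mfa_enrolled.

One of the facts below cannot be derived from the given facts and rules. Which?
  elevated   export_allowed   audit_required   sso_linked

elevated

Round 1: r4 [owner :- mfa_enrolled, role_viewer.]; r5 [device_trusted :- token_valid, role_viewer.]; r9 [role_admin :- ip_allowlisted, role_viewer.]; r12 [audit_required :- can_invite.]. New: owner, device_trusted, role_admin, audit_required.
Round 2: r6 [export_allowed :- device_trusted, mfa_enrolled, can_invite.]; r13 [session_fresh :- role_admin, role_viewer.]. New: export_allowed, session_fresh.
Round 3: r2 [restricted_mode :- export_allowed, owner, session_fresh.]; r8 [can_delete :- can_invite, export_allowed.]. New: restricted_mode, can_delete.
Round 4: r3 [admin_console :- restricted_mode, audit_required.]. New: admin_console.
Round 5: r1 [sso_linked :- admin_console.]; r7 [member_of_group :- can_invite, admin_console.]. New: sso_linked, member_of_group.
Derived: sso_linked (round 5), export_allowed (round 2), audit_required (round 1). elevated never appears in any round.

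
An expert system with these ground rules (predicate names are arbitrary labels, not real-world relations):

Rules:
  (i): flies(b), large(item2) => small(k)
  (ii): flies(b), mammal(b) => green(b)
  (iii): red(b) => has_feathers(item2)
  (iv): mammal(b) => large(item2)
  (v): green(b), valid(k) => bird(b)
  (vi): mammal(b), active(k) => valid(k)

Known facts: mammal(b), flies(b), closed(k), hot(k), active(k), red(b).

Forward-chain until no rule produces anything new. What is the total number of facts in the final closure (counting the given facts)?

12

Round 1 — (ii), (iii), (iv), (vi), derive green(b), has_feathers(item2), large(item2), valid(k).
Round 2 — (i), (v), derive small(k), bird(b).
Closure: {active(k), bird(b), closed(k), flies(b), green(b), has_feathers(item2), hot(k), large(item2), mammal(b), red(b), small(k), valid(k)} — 12 facts.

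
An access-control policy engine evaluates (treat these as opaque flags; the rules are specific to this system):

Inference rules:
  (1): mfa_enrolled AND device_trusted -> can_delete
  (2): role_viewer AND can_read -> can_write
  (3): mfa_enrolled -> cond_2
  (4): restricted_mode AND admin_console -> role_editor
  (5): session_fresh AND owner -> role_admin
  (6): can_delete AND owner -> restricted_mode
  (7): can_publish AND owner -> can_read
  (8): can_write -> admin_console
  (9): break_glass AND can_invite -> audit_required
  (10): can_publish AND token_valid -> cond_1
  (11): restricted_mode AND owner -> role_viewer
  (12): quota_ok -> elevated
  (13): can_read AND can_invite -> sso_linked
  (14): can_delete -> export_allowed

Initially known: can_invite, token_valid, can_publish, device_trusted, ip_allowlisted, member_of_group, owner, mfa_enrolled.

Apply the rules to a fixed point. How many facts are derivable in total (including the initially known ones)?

19

Round 1: (1) [mfa_enrolled AND device_trusted -> can_delete]; (3) [mfa_enrolled -> cond_2]; (7) [can_publish AND owner -> can_read]; (10) [can_publish AND token_valid -> cond_1]. New: can_delete, cond_2, can_read, cond_1.
Round 2: (6) [can_delete AND owner -> restricted_mode]; (13) [can_read AND can_invite -> sso_linked]; (14) [can_delete -> export_allowed]. New: restricted_mode, sso_linked, export_allowed.
Round 3: (11) [restricted_mode AND owner -> role_viewer]. New: role_viewer.
Round 4: (2) [role_viewer AND can_read -> can_write]. New: can_write.
Round 5: (8) [can_write -> admin_console]. New: admin_console.
Round 6: (4) [restricted_mode AND admin_console -> role_editor]. New: role_editor.
Closure: {admin_console, can_delete, can_invite, can_publish, can_read, can_write, cond_1, cond_2, device_trusted, export_allowed, ip_allowlisted, member_of_group, mfa_enrolled, owner, restricted_mode, role_editor, role_viewer, sso_linked, token_valid} — 19 facts.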